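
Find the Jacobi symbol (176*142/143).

By multiplicativity, (176·142/143) = (176/143)·(142/143).
First factor (176/143):
(176/143)
  = (33/143)    [176 ≡ 33 mod 143]
  = (143/33)    [QR: 33 ≡ 1 mod 4, sign kept]
  = (11/33)    [143 ≡ 11 mod 33]
  = (33/11)    [QR: 33 ≡ 1 mod 4, sign kept]
  = (0/11)    [33 ≡ 0 mod 11]
  = 0    [numerator 0, gcd > 1]
Second factor (142/143):
(142/143)
  = (71/143)    [143 ≡ 7 mod 8 ⇒ (2/143) = +1]
  = -(143/71)    [QR: both ≡ 3 mod 4, sign flips]
  = -(1/71)    [143 ≡ 1 mod 71]
  = -1    [(1/71) = 1]
Product: (0)·(-1) = 0.

0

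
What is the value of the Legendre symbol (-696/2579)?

-1

Reduce the numerator: -696 ≡ 1883 (mod 2579), so (-696/2579) = (1883/2579).
Both 1883 ≡ 3 and 2579 ≡ 3 (mod 4), so reciprocity gives (1883/2579) = -(2579/1883). Reduce: 2579 ≡ 696 (mod 1883). Now have -(696/1883).
Factor out 2: 696 = 2^3·87. Since 1883 ≡ 3 (mod 8), (2/1883) = -1, and (2/1883)^3 = -1. Now have (87/1883).
Both 87 ≡ 3 and 1883 ≡ 3 (mod 4), so reciprocity gives (87/1883) = -(1883/87). Reduce: 1883 ≡ 56 (mod 87). Now have -(56/87).
Factor out 2: 56 = 2^3·7. Since 87 ≡ 7 (mod 8), (2/87) = +1, and (2/87)^3 = +1. Now have -(7/87).
Both 7 ≡ 3 and 87 ≡ 3 (mod 4), so reciprocity gives (7/87) = -(87/7). Reduce: 87 ≡ 3 (mod 7). Now have (3/7).
Both 3 ≡ 3 and 7 ≡ 3 (mod 4), so reciprocity gives (3/7) = -(7/3). Reduce: 7 ≡ 1 (mod 3). Now have -(1/3).
(1/3) = 1. Collecting the sign factors: -1.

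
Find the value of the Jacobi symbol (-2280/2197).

-1

(-2280/2197)
  = (2114/2197)    [-2280 ≡ 2114 mod 2197]
  = -(1057/2197)    [2197 ≡ 5 mod 8 ⇒ (2/2197) = -1]
  = -(2197/1057)    [QR: 1057 ≡ 1 mod 4, sign kept]
  = -(83/1057)    [2197 ≡ 83 mod 1057]
  = -(1057/83)    [QR: 1057 ≡ 1 mod 4, sign kept]
  = -(61/83)    [1057 ≡ 61 mod 83]
  = -(83/61)    [QR: 61 ≡ 1 mod 4, sign kept]
  = -(22/61)    [83 ≡ 22 mod 61]
  = (11/61)    [61 ≡ 5 mod 8 ⇒ (2/61) = -1]
  = (61/11)    [QR: 61 ≡ 1 mod 4, sign kept]
  = (6/11)    [61 ≡ 6 mod 11]
  = -(3/11)    [11 ≡ 3 mod 8 ⇒ (2/11) = -1]
  = (11/3)    [QR: both ≡ 3 mod 4, sign flips]
  = (2/3)    [11 ≡ 2 mod 3]
  = -(1/3)    [3 ≡ 3 mod 8 ⇒ (2/3) = -1]
  = -1    [(1/3) = 1]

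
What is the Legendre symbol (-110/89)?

(-110/89)
  = (110/89)    [89 ≡ 1 mod 4 ⇒ (-1/89) = +1]
  = (21/89)    [110 ≡ 21 mod 89]
  = (89/21)    [QR: 21 ≡ 1 mod 4, sign kept]
  = (5/21)    [89 ≡ 5 mod 21]
  = (21/5)    [QR: 5 ≡ 1 mod 4, sign kept]
  = (1/5)    [21 ≡ 1 mod 5]
  = 1    [(1/5) = 1]

1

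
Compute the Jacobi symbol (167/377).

(167/377)
  = (377/167)    [QR: 377 ≡ 1 mod 4, sign kept]
  = (43/167)    [377 ≡ 43 mod 167]
  = -(167/43)    [QR: both ≡ 3 mod 4, sign flips]
  = -(38/43)    [167 ≡ 38 mod 43]
  = (19/43)    [43 ≡ 3 mod 8 ⇒ (2/43) = -1]
  = -(43/19)    [QR: both ≡ 3 mod 4, sign flips]
  = -(5/19)    [43 ≡ 5 mod 19]
  = -(19/5)    [QR: 5 ≡ 1 mod 4, sign kept]
  = -(4/5)    [19 ≡ 4 mod 5]
  = -(1/5)    [5 ≡ 5 mod 8 ⇒ (2/5)^2 = +1]
  = -1    [(1/5) = 1]

-1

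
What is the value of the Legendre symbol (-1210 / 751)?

Pull out -1: (-1210 / 751) = (-1 / 751)·(1210 / 751). Since 751 ≡ 3 (mod 4), (-1 / 751) = -1. Now have -(1210 / 751).
Reduce the numerator: 1210 ≡ 459 (mod 751), so (1210 / 751) = (459 / 751).
Both 459 ≡ 3 and 751 ≡ 3 (mod 4), so reciprocity gives (459 / 751) = -(751 / 459). Reduce: 751 ≡ 292 (mod 459). Now have (292 / 459).
Factor out 2: 292 = 2^2·73. Since 459 ≡ 3 (mod 8), (2 / 459) = -1, and (2 / 459)^2 = +1. Now have (73 / 459).
73 ≡ 1 (mod 4), so quadratic reciprocity gives (73 / 459) = (459 / 73). Reduce: 459 ≡ 21 (mod 73). Now have (21 / 73).
21 ≡ 1 (mod 4), so quadratic reciprocity gives (21 / 73) = (73 / 21). Reduce: 73 ≡ 10 (mod 21). Now have (10 / 21).
Factor out 2: 10 = 2·5. Since 21 ≡ 5 (mod 8), (2 / 21) = -1. Now have -(5 / 21).
5 ≡ 1 (mod 4), so quadratic reciprocity gives (5 / 21) = (21 / 5). Reduce: 21 ≡ 1 (mod 5). Now have -(1 / 5).
(1 / 5) = 1. Collecting the sign factors: -1.

-1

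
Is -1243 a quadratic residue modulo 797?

(-1243|797)
  = (1243|797)    [797 ≡ 1 mod 4 ⇒ (-1|797) = +1]
  = (446|797)    [1243 ≡ 446 mod 797]
  = -(223|797)    [797 ≡ 5 mod 8 ⇒ (2|797) = -1]
  = -(797|223)    [QR: 797 ≡ 1 mod 4, sign kept]
  = -(128|223)    [797 ≡ 128 mod 223]
  = -(1|223)    [223 ≡ 7 mod 8 ⇒ (2|223)^7 = +1]
  = -1    [(1|223) = 1]
The Legendre symbol is -1, so x^2 ≡ -1243 (mod 797) has no solution.

no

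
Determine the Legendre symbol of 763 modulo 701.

-1

Reduce the numerator: 763 ≡ 62 (mod 701), so (763 / 701) = (62 / 701).
Factor out 2: 62 = 2·31. Since 701 ≡ 5 (mod 8), (2 / 701) = -1. Now have -(31 / 701).
701 ≡ 1 (mod 4), so quadratic reciprocity gives (31 / 701) = (701 / 31). Reduce: 701 ≡ 19 (mod 31). Now have -(19 / 31).
Both 19 ≡ 3 and 31 ≡ 3 (mod 4), so reciprocity gives (19 / 31) = -(31 / 19). Reduce: 31 ≡ 12 (mod 19). Now have (12 / 19).
Factor out 2: 12 = 2^2·3. Since 19 ≡ 3 (mod 8), (2 / 19) = -1, and (2 / 19)^2 = +1. Now have (3 / 19).
Both 3 ≡ 3 and 19 ≡ 3 (mod 4), so reciprocity gives (3 / 19) = -(19 / 3). Reduce: 19 ≡ 1 (mod 3). Now have -(1 / 3).
(1 / 3) = 1. Collecting the sign factors: -1.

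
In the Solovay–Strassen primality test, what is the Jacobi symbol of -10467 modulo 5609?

-1

(-10467/5609)
  = (751/5609)    [-10467 ≡ 751 mod 5609]
  = (5609/751)    [QR: 5609 ≡ 1 mod 4, sign kept]
  = (352/751)    [5609 ≡ 352 mod 751]
  = (11/751)    [751 ≡ 7 mod 8 ⇒ (2/751)^5 = +1]
  = -(751/11)    [QR: both ≡ 3 mod 4, sign flips]
  = -(3/11)    [751 ≡ 3 mod 11]
  = (11/3)    [QR: both ≡ 3 mod 4, sign flips]
  = (2/3)    [11 ≡ 2 mod 3]
  = -(1/3)    [3 ≡ 3 mod 8 ⇒ (2/3) = -1]
  = -1    [(1/3) = 1]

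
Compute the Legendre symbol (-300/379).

1

Reduce the numerator: -300 ≡ 79 (mod 379), so (-300/379) = (79/379).
Both 79 ≡ 3 and 379 ≡ 3 (mod 4), so reciprocity gives (79/379) = -(379/79). Reduce: 379 ≡ 63 (mod 79). Now have -(63/79).
Both 63 ≡ 3 and 79 ≡ 3 (mod 4), so reciprocity gives (63/79) = -(79/63). Reduce: 79 ≡ 16 (mod 63). Now have (16/63).
Factor out 2: 16 = 2^4. Since 63 ≡ 7 (mod 8), (2/63) = +1, and (2/63)^4 = +1. Now have (1/63).
(1/63) = 1. Collecting the sign factors: 1.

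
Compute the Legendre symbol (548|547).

1

Reduce the numerator: 548 ≡ 1 (mod 547), so (548|547) = (1|547).
(1|547) = 1. Collecting the sign factors: 1.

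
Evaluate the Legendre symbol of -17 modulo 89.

1

(-17 / 89)
  = (17 / 89)    [89 ≡ 1 mod 4 ⇒ (-1 / 89) = +1]
  = (89 / 17)    [QR: 17 ≡ 1 mod 4, sign kept]
  = (4 / 17)    [89 ≡ 4 mod 17]
  = (1 / 17)    [17 ≡ 1 mod 8 ⇒ (2 / 17)^2 = +1]
  = 1    [(1 / 17) = 1]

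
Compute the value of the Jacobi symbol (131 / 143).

-1

(131 / 143)
  = -(143 / 131)    [QR: both ≡ 3 mod 4, sign flips]
  = -(12 / 131)    [143 ≡ 12 mod 131]
  = -(3 / 131)    [131 ≡ 3 mod 8 ⇒ (2 / 131)^2 = +1]
  = (131 / 3)    [QR: both ≡ 3 mod 4, sign flips]
  = (2 / 3)    [131 ≡ 2 mod 3]
  = -(1 / 3)    [3 ≡ 3 mod 8 ⇒ (2 / 3) = -1]
  = -1    [(1 / 3) = 1]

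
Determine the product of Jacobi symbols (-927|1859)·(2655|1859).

-1

By multiplicativity, (-927·2655|1859) = (-927|1859)·(2655|1859).
First factor (-927|1859):
Pull out -1: (-927|1859) = (-1|1859)·(927|1859). Since 1859 ≡ 3 (mod 4), (-1|1859) = -1. Now have -(927|1859).
Both 927 ≡ 3 and 1859 ≡ 3 (mod 4), so reciprocity gives (927|1859) = -(1859|927). Reduce: 1859 ≡ 5 (mod 927). Now have (5|927).
5 ≡ 1 (mod 4), so quadratic reciprocity gives (5|927) = (927|5). Reduce: 927 ≡ 2 (mod 5). Now have (2|5).
Factor out 2: 2 = 2. Since 5 ≡ 5 (mod 8), (2|5) = -1. Now have -(1|5).
(1|5) = 1. Collecting the sign factors: -1.
Second factor (2655|1859):
Reduce the numerator: 2655 ≡ 796 (mod 1859), so (2655|1859) = (796|1859).
Factor out 2: 796 = 2^2·199. Since 1859 ≡ 3 (mod 8), (2|1859) = -1, and (2|1859)^2 = +1. Now have (199|1859).
Both 199 ≡ 3 and 1859 ≡ 3 (mod 4), so reciprocity gives (199|1859) = -(1859|199). Reduce: 1859 ≡ 68 (mod 199). Now have -(68|199).
Factor out 2: 68 = 2^2·17. Since 199 ≡ 7 (mod 8), (2|199) = +1, and (2|199)^2 = +1. Now have -(17|199).
17 ≡ 1 (mod 4), so quadratic reciprocity gives (17|199) = (199|17). Reduce: 199 ≡ 12 (mod 17). Now have -(12|17).
Factor out 2: 12 = 2^2·3. Since 17 ≡ 1 (mod 8), (2|17) = +1, and (2|17)^2 = +1. Now have -(3|17).
17 ≡ 1 (mod 4), so quadratic reciprocity gives (3|17) = (17|3). Reduce: 17 ≡ 2 (mod 3). Now have -(2|3).
Factor out 2: 2 = 2. Since 3 ≡ 3 (mod 8), (2|3) = -1. Now have (1|3).
(1|3) = 1. Collecting the sign factors: 1.
Product: (-1)·(1) = -1.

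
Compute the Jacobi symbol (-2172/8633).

Pull out -1: (-2172/8633) = (-1/8633)·(2172/8633). Since 8633 ≡ 1 (mod 4), (-1/8633) = +1. Now have (2172/8633).
Factor out 2: 2172 = 2^2·543. Since 8633 ≡ 1 (mod 8), (2/8633) = +1, and (2/8633)^2 = +1. Now have (543/8633).
8633 ≡ 1 (mod 4), so quadratic reciprocity gives (543/8633) = (8633/543). Reduce: 8633 ≡ 488 (mod 543). Now have (488/543).
Factor out 2: 488 = 2^3·61. Since 543 ≡ 7 (mod 8), (2/543) = +1, and (2/543)^3 = +1. Now have (61/543).
61 ≡ 1 (mod 4), so quadratic reciprocity gives (61/543) = (543/61). Reduce: 543 ≡ 55 (mod 61). Now have (55/61).
61 ≡ 1 (mod 4), so quadratic reciprocity gives (55/61) = (61/55). Reduce: 61 ≡ 6 (mod 55). Now have (6/55).
Factor out 2: 6 = 2·3. Since 55 ≡ 7 (mod 8), (2/55) = +1. Now have (3/55).
Both 3 ≡ 3 and 55 ≡ 3 (mod 4), so reciprocity gives (3/55) = -(55/3). Reduce: 55 ≡ 1 (mod 3). Now have -(1/3).
(1/3) = 1. Collecting the sign factors: -1.

-1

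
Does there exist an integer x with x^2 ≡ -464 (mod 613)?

(-464/613)
  = (149/613)    [-464 ≡ 149 mod 613]
  = (613/149)    [QR: 149 ≡ 1 mod 4, sign kept]
  = (17/149)    [613 ≡ 17 mod 149]
  = (149/17)    [QR: 17 ≡ 1 mod 4, sign kept]
  = (13/17)    [149 ≡ 13 mod 17]
  = (17/13)    [QR: 13 ≡ 1 mod 4, sign kept]
  = (4/13)    [17 ≡ 4 mod 13]
  = (1/13)    [13 ≡ 5 mod 8 ⇒ (2/13)^2 = +1]
  = 1    [(1/13) = 1]
The Legendre symbol is 1, so x^2 ≡ -464 (mod 613) has solution.

yes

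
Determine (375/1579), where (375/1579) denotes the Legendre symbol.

-1

(375/1579)
  = -(1579/375)    [QR: both ≡ 3 mod 4, sign flips]
  = -(79/375)    [1579 ≡ 79 mod 375]
  = (375/79)    [QR: both ≡ 3 mod 4, sign flips]
  = (59/79)    [375 ≡ 59 mod 79]
  = -(79/59)    [QR: both ≡ 3 mod 4, sign flips]
  = -(20/59)    [79 ≡ 20 mod 59]
  = -(5/59)    [59 ≡ 3 mod 8 ⇒ (2/59)^2 = +1]
  = -(59/5)    [QR: 5 ≡ 1 mod 4, sign kept]
  = -(4/5)    [59 ≡ 4 mod 5]
  = -(1/5)    [5 ≡ 5 mod 8 ⇒ (2/5)^2 = +1]
  = -1    [(1/5) = 1]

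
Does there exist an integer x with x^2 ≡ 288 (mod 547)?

Factor out 2: 288 = 2^5·9. Since 547 ≡ 3 (mod 8), (2/547) = -1, and (2/547)^5 = -1. Now have -(9/547).
9 ≡ 1 (mod 4), so quadratic reciprocity gives (9/547) = (547/9). Reduce: 547 ≡ 7 (mod 9). Now have -(7/9).
9 ≡ 1 (mod 4), so quadratic reciprocity gives (7/9) = (9/7). Reduce: 9 ≡ 2 (mod 7). Now have -(2/7).
Factor out 2: 2 = 2. Since 7 ≡ 7 (mod 8), (2/7) = +1. Now have -(1/7).
(1/7) = 1. Collecting the sign factors: -1.
The Legendre symbol is -1, so x^2 ≡ 288 (mod 547) has no solution.

no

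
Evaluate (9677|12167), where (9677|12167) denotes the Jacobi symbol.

9677 ≡ 1 (mod 4), so quadratic reciprocity gives (9677|12167) = (12167|9677). Reduce: 12167 ≡ 2490 (mod 9677). Now have (2490|9677).
Factor out 2: 2490 = 2·1245. Since 9677 ≡ 5 (mod 8), (2|9677) = -1. Now have -(1245|9677).
1245 ≡ 1 (mod 4), so quadratic reciprocity gives (1245|9677) = (9677|1245). Reduce: 9677 ≡ 962 (mod 1245). Now have -(962|1245).
Factor out 2: 962 = 2·481. Since 1245 ≡ 5 (mod 8), (2|1245) = -1. Now have (481|1245).
481 ≡ 1 (mod 4), so quadratic reciprocity gives (481|1245) = (1245|481). Reduce: 1245 ≡ 283 (mod 481). Now have (283|481).
481 ≡ 1 (mod 4), so quadratic reciprocity gives (283|481) = (481|283). Reduce: 481 ≡ 198 (mod 283). Now have (198|283).
Factor out 2: 198 = 2·99. Since 283 ≡ 3 (mod 8), (2|283) = -1. Now have -(99|283).
Both 99 ≡ 3 and 283 ≡ 3 (mod 4), so reciprocity gives (99|283) = -(283|99). Reduce: 283 ≡ 85 (mod 99). Now have (85|99).
85 ≡ 1 (mod 4), so quadratic reciprocity gives (85|99) = (99|85). Reduce: 99 ≡ 14 (mod 85). Now have (14|85).
Factor out 2: 14 = 2·7. Since 85 ≡ 5 (mod 8), (2|85) = -1. Now have -(7|85).
85 ≡ 1 (mod 4), so quadratic reciprocity gives (7|85) = (85|7). Reduce: 85 ≡ 1 (mod 7). Now have -(1|7).
(1|7) = 1. Collecting the sign factors: -1.

-1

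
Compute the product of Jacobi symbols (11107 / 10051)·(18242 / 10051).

-1

By multiplicativity, (11107·18242 / 10051) = (11107 / 10051)·(18242 / 10051).
First factor (11107 / 10051):
Reduce the numerator: 11107 ≡ 1056 (mod 10051), so (11107 / 10051) = (1056 / 10051).
Factor out 2: 1056 = 2^5·33. Since 10051 ≡ 3 (mod 8), (2 / 10051) = -1, and (2 / 10051)^5 = -1. Now have -(33 / 10051).
33 ≡ 1 (mod 4), so quadratic reciprocity gives (33 / 10051) = (10051 / 33). Reduce: 10051 ≡ 19 (mod 33). Now have -(19 / 33).
33 ≡ 1 (mod 4), so quadratic reciprocity gives (19 / 33) = (33 / 19). Reduce: 33 ≡ 14 (mod 19). Now have -(14 / 19).
Factor out 2: 14 = 2·7. Since 19 ≡ 3 (mod 8), (2 / 19) = -1. Now have (7 / 19).
Both 7 ≡ 3 and 19 ≡ 3 (mod 4), so reciprocity gives (7 / 19) = -(19 / 7). Reduce: 19 ≡ 5 (mod 7). Now have -(5 / 7).
5 ≡ 1 (mod 4), so quadratic reciprocity gives (5 / 7) = (7 / 5). Reduce: 7 ≡ 2 (mod 5). Now have -(2 / 5).
Factor out 2: 2 = 2. Since 5 ≡ 5 (mod 8), (2 / 5) = -1. Now have (1 / 5).
(1 / 5) = 1. Collecting the sign factors: 1.
Second factor (18242 / 10051):
Reduce the numerator: 18242 ≡ 8191 (mod 10051), so (18242 / 10051) = (8191 / 10051).
Both 8191 ≡ 3 and 10051 ≡ 3 (mod 4), so reciprocity gives (8191 / 10051) = -(10051 / 8191). Reduce: 10051 ≡ 1860 (mod 8191). Now have -(1860 / 8191).
Factor out 2: 1860 = 2^2·465. Since 8191 ≡ 7 (mod 8), (2 / 8191) = +1, and (2 / 8191)^2 = +1. Now have -(465 / 8191).
465 ≡ 1 (mod 4), so quadratic reciprocity gives (465 / 8191) = (8191 / 465). Reduce: 8191 ≡ 286 (mod 465). Now have -(286 / 465).
Factor out 2: 286 = 2·143. Since 465 ≡ 1 (mod 8), (2 / 465) = +1. Now have -(143 / 465).
465 ≡ 1 (mod 4), so quadratic reciprocity gives (143 / 465) = (465 / 143). Reduce: 465 ≡ 36 (mod 143). Now have -(36 / 143).
Factor out 2: 36 = 2^2·9. Since 143 ≡ 7 (mod 8), (2 / 143) = +1, and (2 / 143)^2 = +1. Now have -(9 / 143).
9 ≡ 1 (mod 4), so quadratic reciprocity gives (9 / 143) = (143 / 9). Reduce: 143 ≡ 8 (mod 9). Now have -(8 / 9).
Factor out 2: 8 = 2^3. Since 9 ≡ 1 (mod 8), (2 / 9) = +1, and (2 / 9)^3 = +1. Now have -(1 / 9).
(1 / 9) = 1. Collecting the sign factors: -1.
Product: (1)·(-1) = -1.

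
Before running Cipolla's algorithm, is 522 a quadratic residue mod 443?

Reduce the numerator: 522 ≡ 79 (mod 443), so (522/443) = (79/443).
Both 79 ≡ 3 and 443 ≡ 3 (mod 4), so reciprocity gives (79/443) = -(443/79). Reduce: 443 ≡ 48 (mod 79). Now have -(48/79).
Factor out 2: 48 = 2^4·3. Since 79 ≡ 7 (mod 8), (2/79) = +1, and (2/79)^4 = +1. Now have -(3/79).
Both 3 ≡ 3 and 79 ≡ 3 (mod 4), so reciprocity gives (3/79) = -(79/3). Reduce: 79 ≡ 1 (mod 3). Now have (1/3).
(1/3) = 1. Collecting the sign factors: 1.
(522/443) = 1, and 443 is prime, so 522 is a quadratic residue mod 443.

yes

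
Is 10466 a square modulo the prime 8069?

Reduce the numerator: 10466 ≡ 2397 (mod 8069), so (10466|8069) = (2397|8069).
2397 ≡ 1 (mod 4), so quadratic reciprocity gives (2397|8069) = (8069|2397). Reduce: 8069 ≡ 878 (mod 2397). Now have (878|2397).
Factor out 2: 878 = 2·439. Since 2397 ≡ 5 (mod 8), (2|2397) = -1. Now have -(439|2397).
2397 ≡ 1 (mod 4), so quadratic reciprocity gives (439|2397) = (2397|439). Reduce: 2397 ≡ 202 (mod 439). Now have -(202|439).
Factor out 2: 202 = 2·101. Since 439 ≡ 7 (mod 8), (2|439) = +1. Now have -(101|439).
101 ≡ 1 (mod 4), so quadratic reciprocity gives (101|439) = (439|101). Reduce: 439 ≡ 35 (mod 101). Now have -(35|101).
101 ≡ 1 (mod 4), so quadratic reciprocity gives (35|101) = (101|35). Reduce: 101 ≡ 31 (mod 35). Now have -(31|35).
Both 31 ≡ 3 and 35 ≡ 3 (mod 4), so reciprocity gives (31|35) = -(35|31). Reduce: 35 ≡ 4 (mod 31). Now have (4|31).
Factor out 2: 4 = 2^2. Since 31 ≡ 7 (mod 8), (2|31) = +1, and (2|31)^2 = +1. Now have (1|31).
(1|31) = 1. Collecting the sign factors: 1.
The Legendre symbol is 1, so x^2 ≡ 10466 (mod 8069) has solution.

yes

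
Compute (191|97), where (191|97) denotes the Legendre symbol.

Reduce the numerator: 191 ≡ 94 (mod 97), so (191|97) = (94|97).
Factor out 2: 94 = 2·47. Since 97 ≡ 1 (mod 8), (2|97) = +1. Now have (47|97).
97 ≡ 1 (mod 4), so quadratic reciprocity gives (47|97) = (97|47). Reduce: 97 ≡ 3 (mod 47). Now have (3|47).
Both 3 ≡ 3 and 47 ≡ 3 (mod 4), so reciprocity gives (3|47) = -(47|3). Reduce: 47 ≡ 2 (mod 3). Now have -(2|3).
Factor out 2: 2 = 2. Since 3 ≡ 3 (mod 8), (2|3) = -1. Now have (1|3).
(1|3) = 1. Collecting the sign factors: 1.

1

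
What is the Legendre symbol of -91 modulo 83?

1

Pull out -1: (-91 / 83) = (-1 / 83)·(91 / 83). Since 83 ≡ 3 (mod 4), (-1 / 83) = -1. Now have -(91 / 83).
Reduce the numerator: 91 ≡ 8 (mod 83), so (91 / 83) = (8 / 83).
Factor out 2: 8 = 2^3. Since 83 ≡ 3 (mod 8), (2 / 83) = -1, and (2 / 83)^3 = -1. Now have (1 / 83).
(1 / 83) = 1. Collecting the sign factors: 1.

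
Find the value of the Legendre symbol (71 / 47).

1

(71 / 47)
  = (24 / 47)    [71 ≡ 24 mod 47]
  = (3 / 47)    [47 ≡ 7 mod 8 ⇒ (2 / 47)^3 = +1]
  = -(47 / 3)    [QR: both ≡ 3 mod 4, sign flips]
  = -(2 / 3)    [47 ≡ 2 mod 3]
  = (1 / 3)    [3 ≡ 3 mod 8 ⇒ (2 / 3) = -1]
  = 1    [(1 / 3) = 1]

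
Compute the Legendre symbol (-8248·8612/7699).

By multiplicativity, (-8248·8612/7699) = (-8248/7699)·(8612/7699).
First factor (-8248/7699):
(-8248/7699)
  = -(8248/7699)    [7699 ≡ 3 mod 4 ⇒ (-1/7699) = -1]
  = -(549/7699)    [8248 ≡ 549 mod 7699]
  = -(7699/549)    [QR: 549 ≡ 1 mod 4, sign kept]
  = -(13/549)    [7699 ≡ 13 mod 549]
  = -(549/13)    [QR: 13 ≡ 1 mod 4, sign kept]
  = -(3/13)    [549 ≡ 3 mod 13]
  = -(13/3)    [QR: 13 ≡ 1 mod 4, sign kept]
  = -(1/3)    [13 ≡ 1 mod 3]
  = -1    [(1/3) = 1]
Second factor (8612/7699):
(8612/7699)
  = (913/7699)    [8612 ≡ 913 mod 7699]
  = (7699/913)    [QR: 913 ≡ 1 mod 4, sign kept]
  = (395/913)    [7699 ≡ 395 mod 913]
  = (913/395)    [QR: 913 ≡ 1 mod 4, sign kept]
  = (123/395)    [913 ≡ 123 mod 395]
  = -(395/123)    [QR: both ≡ 3 mod 4, sign flips]
  = -(26/123)    [395 ≡ 26 mod 123]
  = (13/123)    [123 ≡ 3 mod 8 ⇒ (2/123) = -1]
  = (123/13)    [QR: 13 ≡ 1 mod 4, sign kept]
  = (6/13)    [123 ≡ 6 mod 13]
  = -(3/13)    [13 ≡ 5 mod 8 ⇒ (2/13) = -1]
  = -(13/3)    [QR: 13 ≡ 1 mod 4, sign kept]
  = -(1/3)    [13 ≡ 1 mod 3]
  = -1    [(1/3) = 1]
Product: (-1)·(-1) = 1.

1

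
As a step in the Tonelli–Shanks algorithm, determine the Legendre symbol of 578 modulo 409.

1

Reduce the numerator: 578 ≡ 169 (mod 409), so (578/409) = (169/409).
169 ≡ 1 (mod 4), so quadratic reciprocity gives (169/409) = (409/169). Reduce: 409 ≡ 71 (mod 169). Now have (71/169).
169 ≡ 1 (mod 4), so quadratic reciprocity gives (71/169) = (169/71). Reduce: 169 ≡ 27 (mod 71). Now have (27/71).
Both 27 ≡ 3 and 71 ≡ 3 (mod 4), so reciprocity gives (27/71) = -(71/27). Reduce: 71 ≡ 17 (mod 27). Now have -(17/27).
17 ≡ 1 (mod 4), so quadratic reciprocity gives (17/27) = (27/17). Reduce: 27 ≡ 10 (mod 17). Now have -(10/17).
Factor out 2: 10 = 2·5. Since 17 ≡ 1 (mod 8), (2/17) = +1. Now have -(5/17).
5 ≡ 1 (mod 4), so quadratic reciprocity gives (5/17) = (17/5). Reduce: 17 ≡ 2 (mod 5). Now have -(2/5).
Factor out 2: 2 = 2. Since 5 ≡ 5 (mod 8), (2/5) = -1. Now have (1/5).
(1/5) = 1. Collecting the sign factors: 1.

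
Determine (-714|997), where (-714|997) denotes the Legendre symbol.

-1

(-714|997)
  = (714|997)    [997 ≡ 1 mod 4 ⇒ (-1|997) = +1]
  = -(357|997)    [997 ≡ 5 mod 8 ⇒ (2|997) = -1]
  = -(997|357)    [QR: 357 ≡ 1 mod 4, sign kept]
  = -(283|357)    [997 ≡ 283 mod 357]
  = -(357|283)    [QR: 357 ≡ 1 mod 4, sign kept]
  = -(74|283)    [357 ≡ 74 mod 283]
  = (37|283)    [283 ≡ 3 mod 8 ⇒ (2|283) = -1]
  = (283|37)    [QR: 37 ≡ 1 mod 4, sign kept]
  = (24|37)    [283 ≡ 24 mod 37]
  = -(3|37)    [37 ≡ 5 mod 8 ⇒ (2|37)^3 = -1]
  = -(37|3)    [QR: 37 ≡ 1 mod 4, sign kept]
  = -(1|3)    [37 ≡ 1 mod 3]
  = -1    [(1|3) = 1]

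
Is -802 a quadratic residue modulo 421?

Pull out -1: (-802|421) = (-1|421)·(802|421). Since 421 ≡ 1 (mod 4), (-1|421) = +1. Now have (802|421).
Reduce the numerator: 802 ≡ 381 (mod 421), so (802|421) = (381|421).
381 ≡ 1 (mod 4), so quadratic reciprocity gives (381|421) = (421|381). Reduce: 421 ≡ 40 (mod 381). Now have (40|381).
Factor out 2: 40 = 2^3·5. Since 381 ≡ 5 (mod 8), (2|381) = -1, and (2|381)^3 = -1. Now have -(5|381).
5 ≡ 1 (mod 4), so quadratic reciprocity gives (5|381) = (381|5). Reduce: 381 ≡ 1 (mod 5). Now have -(1|5).
(1|5) = 1. Collecting the sign factors: -1.
(-802|421) = -1, and 421 is prime, so -802 is not a quadratic residue mod 421.

no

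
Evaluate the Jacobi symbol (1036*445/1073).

By multiplicativity, (1036·445/1073) = (1036/1073)·(445/1073).
First factor (1036/1073):
(1036/1073)
  = (259/1073)    [1073 ≡ 1 mod 8 ⇒ (2/1073)^2 = +1]
  = (1073/259)    [QR: 1073 ≡ 1 mod 4, sign kept]
  = (37/259)    [1073 ≡ 37 mod 259]
  = (259/37)    [QR: 37 ≡ 1 mod 4, sign kept]
  = (0/37)    [259 ≡ 0 mod 37]
  = 0    [numerator 0, gcd > 1]
Second factor (445/1073):
(445/1073)
  = (1073/445)    [QR: 445 ≡ 1 mod 4, sign kept]
  = (183/445)    [1073 ≡ 183 mod 445]
  = (445/183)    [QR: 445 ≡ 1 mod 4, sign kept]
  = (79/183)    [445 ≡ 79 mod 183]
  = -(183/79)    [QR: both ≡ 3 mod 4, sign flips]
  = -(25/79)    [183 ≡ 25 mod 79]
  = -(79/25)    [QR: 25 ≡ 1 mod 4, sign kept]
  = -(4/25)    [79 ≡ 4 mod 25]
  = -(1/25)    [25 ≡ 1 mod 8 ⇒ (2/25)^2 = +1]
  = -1    [(1/25) = 1]
Product: (0)·(-1) = 0.

0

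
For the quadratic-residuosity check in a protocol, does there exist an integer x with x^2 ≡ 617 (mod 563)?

(617/563)
  = (54/563)    [617 ≡ 54 mod 563]
  = -(27/563)    [563 ≡ 3 mod 8 ⇒ (2/563) = -1]
  = (563/27)    [QR: both ≡ 3 mod 4, sign flips]
  = (23/27)    [563 ≡ 23 mod 27]
  = -(27/23)    [QR: both ≡ 3 mod 4, sign flips]
  = -(4/23)    [27 ≡ 4 mod 23]
  = -(1/23)    [23 ≡ 7 mod 8 ⇒ (2/23)^2 = +1]
  = -1    [(1/23) = 1]
(617/563) = -1, and 563 is prime, so 617 is not a quadratic residue mod 563.

no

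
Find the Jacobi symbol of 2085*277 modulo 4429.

1

By multiplicativity, (2085·277 / 4429) = (2085 / 4429)·(277 / 4429).
First factor (2085 / 4429):
(2085 / 4429)
  = (4429 / 2085)    [QR: 2085 ≡ 1 mod 4, sign kept]
  = (259 / 2085)    [4429 ≡ 259 mod 2085]
  = (2085 / 259)    [QR: 2085 ≡ 1 mod 4, sign kept]
  = (13 / 259)    [2085 ≡ 13 mod 259]
  = (259 / 13)    [QR: 13 ≡ 1 mod 4, sign kept]
  = (12 / 13)    [259 ≡ 12 mod 13]
  = (3 / 13)    [13 ≡ 5 mod 8 ⇒ (2 / 13)^2 = +1]
  = (13 / 3)    [QR: 13 ≡ 1 mod 4, sign kept]
  = (1 / 3)    [13 ≡ 1 mod 3]
  = 1    [(1 / 3) = 1]
Second factor (277 / 4429):
(277 / 4429)
  = (4429 / 277)    [QR: 277 ≡ 1 mod 4, sign kept]
  = (274 / 277)    [4429 ≡ 274 mod 277]
  = -(137 / 277)    [277 ≡ 5 mod 8 ⇒ (2 / 277) = -1]
  = -(277 / 137)    [QR: 137 ≡ 1 mod 4, sign kept]
  = -(3 / 137)    [277 ≡ 3 mod 137]
  = -(137 / 3)    [QR: 137 ≡ 1 mod 4, sign kept]
  = -(2 / 3)    [137 ≡ 2 mod 3]
  = (1 / 3)    [3 ≡ 3 mod 8 ⇒ (2 / 3) = -1]
  = 1    [(1 / 3) = 1]
Product: (1)·(1) = 1.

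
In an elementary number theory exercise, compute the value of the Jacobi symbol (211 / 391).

-1

Both 211 ≡ 3 and 391 ≡ 3 (mod 4), so reciprocity gives (211 / 391) = -(391 / 211). Reduce: 391 ≡ 180 (mod 211). Now have -(180 / 211).
Factor out 2: 180 = 2^2·45. Since 211 ≡ 3 (mod 8), (2 / 211) = -1, and (2 / 211)^2 = +1. Now have -(45 / 211).
45 ≡ 1 (mod 4), so quadratic reciprocity gives (45 / 211) = (211 / 45). Reduce: 211 ≡ 31 (mod 45). Now have -(31 / 45).
45 ≡ 1 (mod 4), so quadratic reciprocity gives (31 / 45) = (45 / 31). Reduce: 45 ≡ 14 (mod 31). Now have -(14 / 31).
Factor out 2: 14 = 2·7. Since 31 ≡ 7 (mod 8), (2 / 31) = +1. Now have -(7 / 31).
Both 7 ≡ 3 and 31 ≡ 3 (mod 4), so reciprocity gives (7 / 31) = -(31 / 7). Reduce: 31 ≡ 3 (mod 7). Now have (3 / 7).
Both 3 ≡ 3 and 7 ≡ 3 (mod 4), so reciprocity gives (3 / 7) = -(7 / 3). Reduce: 7 ≡ 1 (mod 3). Now have -(1 / 3).
(1 / 3) = 1. Collecting the sign factors: -1.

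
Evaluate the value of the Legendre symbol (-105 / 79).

(-105 / 79)
  = (53 / 79)    [-105 ≡ 53 mod 79]
  = (79 / 53)    [QR: 53 ≡ 1 mod 4, sign kept]
  = (26 / 53)    [79 ≡ 26 mod 53]
  = -(13 / 53)    [53 ≡ 5 mod 8 ⇒ (2 / 53) = -1]
  = -(53 / 13)    [QR: 13 ≡ 1 mod 4, sign kept]
  = -(1 / 13)    [53 ≡ 1 mod 13]
  = -1    [(1 / 13) = 1]

-1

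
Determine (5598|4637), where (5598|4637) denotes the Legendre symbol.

Reduce the numerator: 5598 ≡ 961 (mod 4637), so (5598|4637) = (961|4637).
961 ≡ 1 (mod 4), so quadratic reciprocity gives (961|4637) = (4637|961). Reduce: 4637 ≡ 793 (mod 961). Now have (793|961).
793 ≡ 1 (mod 4), so quadratic reciprocity gives (793|961) = (961|793). Reduce: 961 ≡ 168 (mod 793). Now have (168|793).
Factor out 2: 168 = 2^3·21. Since 793 ≡ 1 (mod 8), (2|793) = +1, and (2|793)^3 = +1. Now have (21|793).
21 ≡ 1 (mod 4), so quadratic reciprocity gives (21|793) = (793|21). Reduce: 793 ≡ 16 (mod 21). Now have (16|21).
Factor out 2: 16 = 2^4. Since 21 ≡ 5 (mod 8), (2|21) = -1, and (2|21)^4 = +1. Now have (1|21).
(1|21) = 1. Collecting the sign factors: 1.

1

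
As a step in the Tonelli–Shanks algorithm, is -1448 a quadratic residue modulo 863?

no

(-1448|863)
  = (278|863)    [-1448 ≡ 278 mod 863]
  = (139|863)    [863 ≡ 7 mod 8 ⇒ (2|863) = +1]
  = -(863|139)    [QR: both ≡ 3 mod 4, sign flips]
  = -(29|139)    [863 ≡ 29 mod 139]
  = -(139|29)    [QR: 29 ≡ 1 mod 4, sign kept]
  = -(23|29)    [139 ≡ 23 mod 29]
  = -(29|23)    [QR: 29 ≡ 1 mod 4, sign kept]
  = -(6|23)    [29 ≡ 6 mod 23]
  = -(3|23)    [23 ≡ 7 mod 8 ⇒ (2|23) = +1]
  = (23|3)    [QR: both ≡ 3 mod 4, sign flips]
  = (2|3)    [23 ≡ 2 mod 3]
  = -(1|3)    [3 ≡ 3 mod 8 ⇒ (2|3) = -1]
  = -1    [(1|3) = 1]
(-1448|863) = -1, and 863 is prime, so -1448 is not a quadratic residue mod 863.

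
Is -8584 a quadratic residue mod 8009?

(-8584|8009)
  = (7434|8009)    [-8584 ≡ 7434 mod 8009]
  = (3717|8009)    [8009 ≡ 1 mod 8 ⇒ (2|8009) = +1]
  = (8009|3717)    [QR: 3717 ≡ 1 mod 4, sign kept]
  = (575|3717)    [8009 ≡ 575 mod 3717]
  = (3717|575)    [QR: 3717 ≡ 1 mod 4, sign kept]
  = (267|575)    [3717 ≡ 267 mod 575]
  = -(575|267)    [QR: both ≡ 3 mod 4, sign flips]
  = -(41|267)    [575 ≡ 41 mod 267]
  = -(267|41)    [QR: 41 ≡ 1 mod 4, sign kept]
  = -(21|41)    [267 ≡ 21 mod 41]
  = -(41|21)    [QR: 21 ≡ 1 mod 4, sign kept]
  = -(20|21)    [41 ≡ 20 mod 21]
  = -(5|21)    [21 ≡ 5 mod 8 ⇒ (2|21)^2 = +1]
  = -(21|5)    [QR: 5 ≡ 1 mod 4, sign kept]
  = -(1|5)    [21 ≡ 1 mod 5]
  = -1    [(1|5) = 1]
The Legendre symbol is -1, so x^2 ≡ -8584 (mod 8009) has no solution.

no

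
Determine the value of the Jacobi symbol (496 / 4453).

Factor out 2: 496 = 2^4·31. Since 4453 ≡ 5 (mod 8), (2 / 4453) = -1, and (2 / 4453)^4 = +1. Now have (31 / 4453).
4453 ≡ 1 (mod 4), so quadratic reciprocity gives (31 / 4453) = (4453 / 31). Reduce: 4453 ≡ 20 (mod 31). Now have (20 / 31).
Factor out 2: 20 = 2^2·5. Since 31 ≡ 7 (mod 8), (2 / 31) = +1, and (2 / 31)^2 = +1. Now have (5 / 31).
5 ≡ 1 (mod 4), so quadratic reciprocity gives (5 / 31) = (31 / 5). Reduce: 31 ≡ 1 (mod 5). Now have (1 / 5).
(1 / 5) = 1. Collecting the sign factors: 1.

1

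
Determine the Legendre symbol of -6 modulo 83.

1

Pull out -1: (-6 / 83) = (-1 / 83)·(6 / 83). Since 83 ≡ 3 (mod 4), (-1 / 83) = -1. Now have -(6 / 83).
Factor out 2: 6 = 2·3. Since 83 ≡ 3 (mod 8), (2 / 83) = -1. Now have (3 / 83).
Both 3 ≡ 3 and 83 ≡ 3 (mod 4), so reciprocity gives (3 / 83) = -(83 / 3). Reduce: 83 ≡ 2 (mod 3). Now have -(2 / 3).
Factor out 2: 2 = 2. Since 3 ≡ 3 (mod 8), (2 / 3) = -1. Now have (1 / 3).
(1 / 3) = 1. Collecting the sign factors: 1.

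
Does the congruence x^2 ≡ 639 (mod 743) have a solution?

(639/743)
  = -(743/639)    [QR: both ≡ 3 mod 4, sign flips]
  = -(104/639)    [743 ≡ 104 mod 639]
  = -(13/639)    [639 ≡ 7 mod 8 ⇒ (2/639)^3 = +1]
  = -(639/13)    [QR: 13 ≡ 1 mod 4, sign kept]
  = -(2/13)    [639 ≡ 2 mod 13]
  = (1/13)    [13 ≡ 5 mod 8 ⇒ (2/13) = -1]
  = 1    [(1/13) = 1]
The Legendre symbol is 1, so x^2 ≡ 639 (mod 743) has solution.

yes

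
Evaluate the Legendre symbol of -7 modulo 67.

1

(-7/67)
  = (60/67)    [-7 ≡ 60 mod 67]
  = (15/67)    [67 ≡ 3 mod 8 ⇒ (2/67)^2 = +1]
  = -(67/15)    [QR: both ≡ 3 mod 4, sign flips]
  = -(7/15)    [67 ≡ 7 mod 15]
  = (15/7)    [QR: both ≡ 3 mod 4, sign flips]
  = (1/7)    [15 ≡ 1 mod 7]
  = 1    [(1/7) = 1]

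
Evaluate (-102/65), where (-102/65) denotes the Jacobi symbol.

1

Reduce the numerator: -102 ≡ 28 (mod 65), so (-102/65) = (28/65).
Factor out 2: 28 = 2^2·7. Since 65 ≡ 1 (mod 8), (2/65) = +1, and (2/65)^2 = +1. Now have (7/65).
65 ≡ 1 (mod 4), so quadratic reciprocity gives (7/65) = (65/7). Reduce: 65 ≡ 2 (mod 7). Now have (2/7).
Factor out 2: 2 = 2. Since 7 ≡ 7 (mod 8), (2/7) = +1. Now have (1/7).
(1/7) = 1. Collecting the sign factors: 1.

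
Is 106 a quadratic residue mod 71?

no

(106|71)
  = (35|71)    [106 ≡ 35 mod 71]
  = -(71|35)    [QR: both ≡ 3 mod 4, sign flips]
  = -(1|35)    [71 ≡ 1 mod 35]
  = -1    [(1|35) = 1]
The Legendre symbol is -1, so x^2 ≡ 106 (mod 71) has no solution.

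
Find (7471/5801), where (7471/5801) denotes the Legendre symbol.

(7471/5801)
  = (1670/5801)    [7471 ≡ 1670 mod 5801]
  = (835/5801)    [5801 ≡ 1 mod 8 ⇒ (2/5801) = +1]
  = (5801/835)    [QR: 5801 ≡ 1 mod 4, sign kept]
  = (791/835)    [5801 ≡ 791 mod 835]
  = -(835/791)    [QR: both ≡ 3 mod 4, sign flips]
  = -(44/791)    [835 ≡ 44 mod 791]
  = -(11/791)    [791 ≡ 7 mod 8 ⇒ (2/791)^2 = +1]
  = (791/11)    [QR: both ≡ 3 mod 4, sign flips]
  = (10/11)    [791 ≡ 10 mod 11]
  = -(5/11)    [11 ≡ 3 mod 8 ⇒ (2/11) = -1]
  = -(11/5)    [QR: 5 ≡ 1 mod 4, sign kept]
  = -(1/5)    [11 ≡ 1 mod 5]
  = -1    [(1/5) = 1]

-1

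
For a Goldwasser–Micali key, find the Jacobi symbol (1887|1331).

-1

Reduce the numerator: 1887 ≡ 556 (mod 1331), so (1887|1331) = (556|1331).
Factor out 2: 556 = 2^2·139. Since 1331 ≡ 3 (mod 8), (2|1331) = -1, and (2|1331)^2 = +1. Now have (139|1331).
Both 139 ≡ 3 and 1331 ≡ 3 (mod 4), so reciprocity gives (139|1331) = -(1331|139). Reduce: 1331 ≡ 80 (mod 139). Now have -(80|139).
Factor out 2: 80 = 2^4·5. Since 139 ≡ 3 (mod 8), (2|139) = -1, and (2|139)^4 = +1. Now have -(5|139).
5 ≡ 1 (mod 4), so quadratic reciprocity gives (5|139) = (139|5). Reduce: 139 ≡ 4 (mod 5). Now have -(4|5).
Factor out 2: 4 = 2^2. Since 5 ≡ 5 (mod 8), (2|5) = -1, and (2|5)^2 = +1. Now have -(1|5).
(1|5) = 1. Collecting the sign factors: -1.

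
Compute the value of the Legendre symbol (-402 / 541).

Pull out -1: (-402 / 541) = (-1 / 541)·(402 / 541). Since 541 ≡ 1 (mod 4), (-1 / 541) = +1. Now have (402 / 541).
Factor out 2: 402 = 2·201. Since 541 ≡ 5 (mod 8), (2 / 541) = -1. Now have -(201 / 541).
201 ≡ 1 (mod 4), so quadratic reciprocity gives (201 / 541) = (541 / 201). Reduce: 541 ≡ 139 (mod 201). Now have -(139 / 201).
201 ≡ 1 (mod 4), so quadratic reciprocity gives (139 / 201) = (201 / 139). Reduce: 201 ≡ 62 (mod 139). Now have -(62 / 139).
Factor out 2: 62 = 2·31. Since 139 ≡ 3 (mod 8), (2 / 139) = -1. Now have (31 / 139).
Both 31 ≡ 3 and 139 ≡ 3 (mod 4), so reciprocity gives (31 / 139) = -(139 / 31). Reduce: 139 ≡ 15 (mod 31). Now have -(15 / 31).
Both 15 ≡ 3 and 31 ≡ 3 (mod 4), so reciprocity gives (15 / 31) = -(31 / 15). Reduce: 31 ≡ 1 (mod 15). Now have (1 / 15).
(1 / 15) = 1. Collecting the sign factors: 1.

1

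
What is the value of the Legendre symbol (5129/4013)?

1

(5129/4013)
  = (1116/4013)    [5129 ≡ 1116 mod 4013]
  = (279/4013)    [4013 ≡ 5 mod 8 ⇒ (2/4013)^2 = +1]
  = (4013/279)    [QR: 4013 ≡ 1 mod 4, sign kept]
  = (107/279)    [4013 ≡ 107 mod 279]
  = -(279/107)    [QR: both ≡ 3 mod 4, sign flips]
  = -(65/107)    [279 ≡ 65 mod 107]
  = -(107/65)    [QR: 65 ≡ 1 mod 4, sign kept]
  = -(42/65)    [107 ≡ 42 mod 65]
  = -(21/65)    [65 ≡ 1 mod 8 ⇒ (2/65) = +1]
  = -(65/21)    [QR: 21 ≡ 1 mod 4, sign kept]
  = -(2/21)    [65 ≡ 2 mod 21]
  = (1/21)    [21 ≡ 5 mod 8 ⇒ (2/21) = -1]
  = 1    [(1/21) = 1]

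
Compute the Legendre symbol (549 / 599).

549 ≡ 1 (mod 4), so quadratic reciprocity gives (549 / 599) = (599 / 549). Reduce: 599 ≡ 50 (mod 549). Now have (50 / 549).
Factor out 2: 50 = 2·25. Since 549 ≡ 5 (mod 8), (2 / 549) = -1. Now have -(25 / 549).
25 ≡ 1 (mod 4), so quadratic reciprocity gives (25 / 549) = (549 / 25). Reduce: 549 ≡ 24 (mod 25). Now have -(24 / 25).
Factor out 2: 24 = 2^3·3. Since 25 ≡ 1 (mod 8), (2 / 25) = +1, and (2 / 25)^3 = +1. Now have -(3 / 25).
25 ≡ 1 (mod 4), so quadratic reciprocity gives (3 / 25) = (25 / 3). Reduce: 25 ≡ 1 (mod 3). Now have -(1 / 3).
(1 / 3) = 1. Collecting the sign factors: -1.

-1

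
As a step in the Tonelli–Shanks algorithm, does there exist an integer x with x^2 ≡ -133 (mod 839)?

(-133/839)
  = (706/839)    [-133 ≡ 706 mod 839]
  = (353/839)    [839 ≡ 7 mod 8 ⇒ (2/839) = +1]
  = (839/353)    [QR: 353 ≡ 1 mod 4, sign kept]
  = (133/353)    [839 ≡ 133 mod 353]
  = (353/133)    [QR: 133 ≡ 1 mod 4, sign kept]
  = (87/133)    [353 ≡ 87 mod 133]
  = (133/87)    [QR: 133 ≡ 1 mod 4, sign kept]
  = (46/87)    [133 ≡ 46 mod 87]
  = (23/87)    [87 ≡ 7 mod 8 ⇒ (2/87) = +1]
  = -(87/23)    [QR: both ≡ 3 mod 4, sign flips]
  = -(18/23)    [87 ≡ 18 mod 23]
  = -(9/23)    [23 ≡ 7 mod 8 ⇒ (2/23) = +1]
  = -(23/9)    [QR: 9 ≡ 1 mod 4, sign kept]
  = -(5/9)    [23 ≡ 5 mod 9]
  = -(9/5)    [QR: 5 ≡ 1 mod 4, sign kept]
  = -(4/5)    [9 ≡ 4 mod 5]
  = -(1/5)    [5 ≡ 5 mod 8 ⇒ (2/5)^2 = +1]
  = -1    [(1/5) = 1]
(-133/839) = -1, and 839 is prime, so -133 is not a quadratic residue mod 839.

no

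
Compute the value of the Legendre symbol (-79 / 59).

Pull out -1: (-79 / 59) = (-1 / 59)·(79 / 59). Since 59 ≡ 3 (mod 4), (-1 / 59) = -1. Now have -(79 / 59).
Reduce the numerator: 79 ≡ 20 (mod 59), so (79 / 59) = (20 / 59).
Factor out 2: 20 = 2^2·5. Since 59 ≡ 3 (mod 8), (2 / 59) = -1, and (2 / 59)^2 = +1. Now have -(5 / 59).
5 ≡ 1 (mod 4), so quadratic reciprocity gives (5 / 59) = (59 / 5). Reduce: 59 ≡ 4 (mod 5). Now have -(4 / 5).
Factor out 2: 4 = 2^2. Since 5 ≡ 5 (mod 8), (2 / 5) = -1, and (2 / 5)^2 = +1. Now have -(1 / 5).
(1 / 5) = 1. Collecting the sign factors: -1.

-1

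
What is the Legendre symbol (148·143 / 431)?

1

By multiplicativity, (148·143 / 431) = (148 / 431)·(143 / 431).
First factor (148 / 431):
Factor out 2: 148 = 2^2·37. Since 431 ≡ 7 (mod 8), (2 / 431) = +1, and (2 / 431)^2 = +1. Now have (37 / 431).
37 ≡ 1 (mod 4), so quadratic reciprocity gives (37 / 431) = (431 / 37). Reduce: 431 ≡ 24 (mod 37). Now have (24 / 37).
Factor out 2: 24 = 2^3·3. Since 37 ≡ 5 (mod 8), (2 / 37) = -1, and (2 / 37)^3 = -1. Now have -(3 / 37).
37 ≡ 1 (mod 4), so quadratic reciprocity gives (3 / 37) = (37 / 3). Reduce: 37 ≡ 1 (mod 3). Now have -(1 / 3).
(1 / 3) = 1. Collecting the sign factors: -1.
Second factor (143 / 431):
Both 143 ≡ 3 and 431 ≡ 3 (mod 4), so reciprocity gives (143 / 431) = -(431 / 143). Reduce: 431 ≡ 2 (mod 143). Now have -(2 / 143).
Factor out 2: 2 = 2. Since 143 ≡ 7 (mod 8), (2 / 143) = +1. Now have -(1 / 143).
(1 / 143) = 1. Collecting the sign factors: -1.
Product: (-1)·(-1) = 1.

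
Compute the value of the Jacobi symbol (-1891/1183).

-1

(-1891/1183)
  = -(1891/1183)    [1183 ≡ 3 mod 4 ⇒ (-1/1183) = -1]
  = -(708/1183)    [1891 ≡ 708 mod 1183]
  = -(177/1183)    [1183 ≡ 7 mod 8 ⇒ (2/1183)^2 = +1]
  = -(1183/177)    [QR: 177 ≡ 1 mod 4, sign kept]
  = -(121/177)    [1183 ≡ 121 mod 177]
  = -(177/121)    [QR: 121 ≡ 1 mod 4, sign kept]
  = -(56/121)    [177 ≡ 56 mod 121]
  = -(7/121)    [121 ≡ 1 mod 8 ⇒ (2/121)^3 = +1]
  = -(121/7)    [QR: 121 ≡ 1 mod 4, sign kept]
  = -(2/7)    [121 ≡ 2 mod 7]
  = -(1/7)    [7 ≡ 7 mod 8 ⇒ (2/7) = +1]
  = -1    [(1/7) = 1]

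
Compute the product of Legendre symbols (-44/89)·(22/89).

By multiplicativity, (-44·22/89) = (-44/89)·(22/89).
First factor (-44/89):
Reduce the numerator: -44 ≡ 45 (mod 89), so (-44/89) = (45/89).
45 ≡ 1 (mod 4), so quadratic reciprocity gives (45/89) = (89/45). Reduce: 89 ≡ 44 (mod 45). Now have (44/45).
Factor out 2: 44 = 2^2·11. Since 45 ≡ 5 (mod 8), (2/45) = -1, and (2/45)^2 = +1. Now have (11/45).
45 ≡ 1 (mod 4), so quadratic reciprocity gives (11/45) = (45/11). Reduce: 45 ≡ 1 (mod 11). Now have (1/11).
(1/11) = 1. Collecting the sign factors: 1.
Second factor (22/89):
Factor out 2: 22 = 2·11. Since 89 ≡ 1 (mod 8), (2/89) = +1. Now have (11/89).
89 ≡ 1 (mod 4), so quadratic reciprocity gives (11/89) = (89/11). Reduce: 89 ≡ 1 (mod 11). Now have (1/11).
(1/11) = 1. Collecting the sign factors: 1.
Product: (1)·(1) = 1.

1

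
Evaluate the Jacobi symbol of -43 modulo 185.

Pull out -1: (-43/185) = (-1/185)·(43/185). Since 185 ≡ 1 (mod 4), (-1/185) = +1. Now have (43/185).
185 ≡ 1 (mod 4), so quadratic reciprocity gives (43/185) = (185/43). Reduce: 185 ≡ 13 (mod 43). Now have (13/43).
13 ≡ 1 (mod 4), so quadratic reciprocity gives (13/43) = (43/13). Reduce: 43 ≡ 4 (mod 13). Now have (4/13).
Factor out 2: 4 = 2^2. Since 13 ≡ 5 (mod 8), (2/13) = -1, and (2/13)^2 = +1. Now have (1/13).
(1/13) = 1. Collecting the sign factors: 1.

1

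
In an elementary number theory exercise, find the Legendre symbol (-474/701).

(-474/701)
  = (474/701)    [701 ≡ 1 mod 4 ⇒ (-1/701) = +1]
  = -(237/701)    [701 ≡ 5 mod 8 ⇒ (2/701) = -1]
  = -(701/237)    [QR: 237 ≡ 1 mod 4, sign kept]
  = -(227/237)    [701 ≡ 227 mod 237]
  = -(237/227)    [QR: 237 ≡ 1 mod 4, sign kept]
  = -(10/227)    [237 ≡ 10 mod 227]
  = (5/227)    [227 ≡ 3 mod 8 ⇒ (2/227) = -1]
  = (227/5)    [QR: 5 ≡ 1 mod 4, sign kept]
  = (2/5)    [227 ≡ 2 mod 5]
  = -(1/5)    [5 ≡ 5 mod 8 ⇒ (2/5) = -1]
  = -1    [(1/5) = 1]

-1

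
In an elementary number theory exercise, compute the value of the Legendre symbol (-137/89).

-1

(-137/89)
  = (41/89)    [-137 ≡ 41 mod 89]
  = (89/41)    [QR: 41 ≡ 1 mod 4, sign kept]
  = (7/41)    [89 ≡ 7 mod 41]
  = (41/7)    [QR: 41 ≡ 1 mod 4, sign kept]
  = (6/7)    [41 ≡ 6 mod 7]
  = (3/7)    [7 ≡ 7 mod 8 ⇒ (2/7) = +1]
  = -(7/3)    [QR: both ≡ 3 mod 4, sign flips]
  = -(1/3)    [7 ≡ 1 mod 3]
  = -1    [(1/3) = 1]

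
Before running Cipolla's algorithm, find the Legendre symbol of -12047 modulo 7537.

-1

(-12047/7537)
  = (3027/7537)    [-12047 ≡ 3027 mod 7537]
  = (7537/3027)    [QR: 7537 ≡ 1 mod 4, sign kept]
  = (1483/3027)    [7537 ≡ 1483 mod 3027]
  = -(3027/1483)    [QR: both ≡ 3 mod 4, sign flips]
  = -(61/1483)    [3027 ≡ 61 mod 1483]
  = -(1483/61)    [QR: 61 ≡ 1 mod 4, sign kept]
  = -(19/61)    [1483 ≡ 19 mod 61]
  = -(61/19)    [QR: 61 ≡ 1 mod 4, sign kept]
  = -(4/19)    [61 ≡ 4 mod 19]
  = -(1/19)    [19 ≡ 3 mod 8 ⇒ (2/19)^2 = +1]
  = -1    [(1/19) = 1]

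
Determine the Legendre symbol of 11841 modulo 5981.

1

Reduce the numerator: 11841 ≡ 5860 (mod 5981), so (11841/5981) = (5860/5981).
Factor out 2: 5860 = 2^2·1465. Since 5981 ≡ 5 (mod 8), (2/5981) = -1, and (2/5981)^2 = +1. Now have (1465/5981).
1465 ≡ 1 (mod 4), so quadratic reciprocity gives (1465/5981) = (5981/1465). Reduce: 5981 ≡ 121 (mod 1465). Now have (121/1465).
121 ≡ 1 (mod 4), so quadratic reciprocity gives (121/1465) = (1465/121). Reduce: 1465 ≡ 13 (mod 121). Now have (13/121).
13 ≡ 1 (mod 4), so quadratic reciprocity gives (13/121) = (121/13). Reduce: 121 ≡ 4 (mod 13). Now have (4/13).
Factor out 2: 4 = 2^2. Since 13 ≡ 5 (mod 8), (2/13) = -1, and (2/13)^2 = +1. Now have (1/13).
(1/13) = 1. Collecting the sign factors: 1.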